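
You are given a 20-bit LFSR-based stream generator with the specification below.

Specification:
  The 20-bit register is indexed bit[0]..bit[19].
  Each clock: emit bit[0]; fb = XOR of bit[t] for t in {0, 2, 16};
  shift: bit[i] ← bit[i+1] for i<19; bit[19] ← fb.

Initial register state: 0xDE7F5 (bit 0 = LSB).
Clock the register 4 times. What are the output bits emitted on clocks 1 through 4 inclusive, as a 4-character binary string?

1010

reg_0 = 0xDE7F5
clock 1: out=1, reg = 0xEF3FA
clock 2: out=0, reg = 0x779FD
clock 3: out=1, reg = 0xBBCFE
clock 4: out=0, reg = 0x5DE7F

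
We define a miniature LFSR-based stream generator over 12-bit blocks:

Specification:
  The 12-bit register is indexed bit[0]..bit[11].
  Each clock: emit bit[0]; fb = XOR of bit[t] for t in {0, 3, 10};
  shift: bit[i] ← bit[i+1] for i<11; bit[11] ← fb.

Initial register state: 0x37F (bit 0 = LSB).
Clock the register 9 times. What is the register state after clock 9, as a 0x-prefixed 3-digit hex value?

0x281

reg_0 = 0x37F
clock 1: out=1, reg = 0x1BF
clock 2: out=1, reg = 0x0DF
clock 3: out=1, reg = 0x06F
clock 4: out=1, reg = 0x037
clock 5: out=1, reg = 0x81B
clock 6: out=1, reg = 0x40D
clock 7: out=1, reg = 0xA06
clock 8: out=0, reg = 0x503
clock 9: out=1, reg = 0x281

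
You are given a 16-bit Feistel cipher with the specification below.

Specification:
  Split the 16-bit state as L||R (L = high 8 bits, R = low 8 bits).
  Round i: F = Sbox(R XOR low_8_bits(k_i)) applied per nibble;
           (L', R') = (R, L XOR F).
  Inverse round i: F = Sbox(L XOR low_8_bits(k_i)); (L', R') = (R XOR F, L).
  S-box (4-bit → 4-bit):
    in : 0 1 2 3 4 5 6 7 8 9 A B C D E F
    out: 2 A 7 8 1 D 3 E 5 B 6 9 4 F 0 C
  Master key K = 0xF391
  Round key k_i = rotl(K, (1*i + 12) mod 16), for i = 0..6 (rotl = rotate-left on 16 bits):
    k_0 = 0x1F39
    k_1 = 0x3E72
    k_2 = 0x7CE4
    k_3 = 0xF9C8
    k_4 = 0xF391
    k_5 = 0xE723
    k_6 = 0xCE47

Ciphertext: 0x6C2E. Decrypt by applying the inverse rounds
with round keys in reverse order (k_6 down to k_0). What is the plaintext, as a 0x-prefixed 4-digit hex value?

0xCC5C

s_0 = ciphertext = 0x6C2E
s_1 = InvRound(s_0, k_6) = 0x576C
s_2 = InvRound(s_1, k_5) = 0x8D57
s_3 = InvRound(s_2, k_4) = 0xF38D
s_4 = InvRound(s_3, k_3) = 0x04F3
s_5 = InvRound(s_4, k_2) = 0xF104
s_6 = InvRound(s_5, k_1) = 0x5CF1
s_7 = InvRound(s_6, k_0) = 0xCC5C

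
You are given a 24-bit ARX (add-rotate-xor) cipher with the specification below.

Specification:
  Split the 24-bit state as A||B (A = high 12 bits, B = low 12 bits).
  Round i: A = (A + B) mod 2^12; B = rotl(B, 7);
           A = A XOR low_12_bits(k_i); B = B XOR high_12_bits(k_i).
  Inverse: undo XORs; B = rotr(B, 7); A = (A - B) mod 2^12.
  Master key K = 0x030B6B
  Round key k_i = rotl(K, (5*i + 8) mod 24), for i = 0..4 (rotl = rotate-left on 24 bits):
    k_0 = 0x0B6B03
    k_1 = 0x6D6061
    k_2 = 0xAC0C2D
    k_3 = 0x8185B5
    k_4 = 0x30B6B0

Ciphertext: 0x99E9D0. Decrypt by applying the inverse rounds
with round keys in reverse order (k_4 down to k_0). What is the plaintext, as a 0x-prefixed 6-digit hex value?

0xAC4447

s_0 = ciphertext = 0x99E9D0
s_1 = InvRound(s_0, k_4) = 0x3B9B75
s_2 = InvRound(s_1, k_3) = 0x866DA6
s_3 = InvRound(s_2, k_2) = 0x77DCCE
s_4 = InvRound(s_3, k_1) = 0x408314
s_5 = InvRound(s_4, k_0) = 0xAC4447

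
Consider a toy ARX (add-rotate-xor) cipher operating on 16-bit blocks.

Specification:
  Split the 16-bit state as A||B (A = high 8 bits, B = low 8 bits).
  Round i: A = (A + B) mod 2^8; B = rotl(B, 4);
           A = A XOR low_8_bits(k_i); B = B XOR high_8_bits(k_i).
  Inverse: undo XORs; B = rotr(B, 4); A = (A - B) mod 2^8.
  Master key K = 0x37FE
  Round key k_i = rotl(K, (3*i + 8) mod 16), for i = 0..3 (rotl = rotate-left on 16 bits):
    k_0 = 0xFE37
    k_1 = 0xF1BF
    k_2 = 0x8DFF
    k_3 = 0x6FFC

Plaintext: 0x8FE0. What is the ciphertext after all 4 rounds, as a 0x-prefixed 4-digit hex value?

s_0 = plaintext = 0x8FE0
s_1 = Round(s_0, k_0) = 0x58F0
s_2 = Round(s_1, k_1) = 0xF7FE
s_3 = Round(s_2, k_2) = 0x0A62
s_4 = Round(s_3, k_3) = 0x9049

0x9049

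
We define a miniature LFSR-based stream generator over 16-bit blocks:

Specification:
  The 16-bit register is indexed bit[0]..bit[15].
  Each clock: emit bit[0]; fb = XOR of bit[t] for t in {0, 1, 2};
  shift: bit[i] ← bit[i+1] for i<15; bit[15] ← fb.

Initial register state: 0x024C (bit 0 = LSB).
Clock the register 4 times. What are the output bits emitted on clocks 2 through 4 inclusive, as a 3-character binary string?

reg_0 = 0x024C
clock 1: out=0, reg = 0x8126
clock 2: out=0, reg = 0x4093
clock 3: out=1, reg = 0x2049
clock 4: out=1, reg = 0x9024

011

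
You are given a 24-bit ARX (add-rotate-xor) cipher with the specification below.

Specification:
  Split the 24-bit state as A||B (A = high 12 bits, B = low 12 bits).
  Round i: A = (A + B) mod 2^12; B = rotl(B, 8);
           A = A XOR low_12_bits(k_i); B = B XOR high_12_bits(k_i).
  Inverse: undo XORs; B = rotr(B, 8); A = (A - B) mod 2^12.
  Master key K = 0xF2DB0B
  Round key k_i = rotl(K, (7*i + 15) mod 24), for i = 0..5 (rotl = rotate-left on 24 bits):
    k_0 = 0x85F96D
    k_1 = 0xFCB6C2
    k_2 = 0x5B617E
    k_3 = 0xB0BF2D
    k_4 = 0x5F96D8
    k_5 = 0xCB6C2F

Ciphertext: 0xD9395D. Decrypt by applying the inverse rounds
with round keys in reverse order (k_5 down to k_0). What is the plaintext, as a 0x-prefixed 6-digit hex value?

s_0 = ciphertext = 0xD9395D
s_1 = InvRound(s_0, k_5) = 0x307EB5
s_2 = InvRound(s_1, k_4) = 0x1144CB
s_3 = InvRound(s_2, k_3) = 0x22AC0F
s_4 = InvRound(s_3, k_2) = 0x7BBB99
s_5 = InvRound(s_4, k_1) = 0xC55524
s_6 = InvRound(s_5, k_0) = 0xD7B7BD

0xD7B7BD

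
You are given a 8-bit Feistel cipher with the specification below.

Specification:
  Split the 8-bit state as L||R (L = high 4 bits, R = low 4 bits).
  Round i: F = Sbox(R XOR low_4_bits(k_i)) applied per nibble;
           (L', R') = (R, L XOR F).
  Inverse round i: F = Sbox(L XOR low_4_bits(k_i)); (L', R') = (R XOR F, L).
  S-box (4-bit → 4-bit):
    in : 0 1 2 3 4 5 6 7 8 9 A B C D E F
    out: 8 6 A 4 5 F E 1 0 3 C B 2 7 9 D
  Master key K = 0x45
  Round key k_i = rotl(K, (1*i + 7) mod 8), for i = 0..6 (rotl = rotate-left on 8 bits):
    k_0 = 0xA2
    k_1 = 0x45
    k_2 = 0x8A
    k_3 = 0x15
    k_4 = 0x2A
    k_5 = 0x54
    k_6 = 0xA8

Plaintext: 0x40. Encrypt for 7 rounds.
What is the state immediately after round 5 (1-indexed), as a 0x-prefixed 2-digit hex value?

0xC6

s_0 = plaintext = 0x40
s_1 = Round(s_0, k_0) = 0x0E
s_2 = Round(s_1, k_1) = 0xEB
s_3 = Round(s_2, k_2) = 0xB8
s_4 = Round(s_3, k_3) = 0x8C
s_5 = Round(s_4, k_4) = 0xC6
s_6 = Round(s_5, k_5) = 0x66
s_7 = Round(s_6, k_6) = 0x6F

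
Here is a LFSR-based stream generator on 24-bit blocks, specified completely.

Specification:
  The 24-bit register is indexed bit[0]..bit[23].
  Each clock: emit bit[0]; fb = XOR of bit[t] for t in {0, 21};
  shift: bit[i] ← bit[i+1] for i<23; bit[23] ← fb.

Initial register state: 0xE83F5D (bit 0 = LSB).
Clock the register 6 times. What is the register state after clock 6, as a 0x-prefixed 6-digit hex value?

reg_0 = 0xE83F5D
clock 1: out=1, reg = 0x741FAE
clock 2: out=0, reg = 0xBA0FD7
clock 3: out=1, reg = 0x5D07EB
clock 4: out=1, reg = 0xAE83F5
clock 5: out=1, reg = 0x5741FA
clock 6: out=0, reg = 0x2BA0FD

0x2BA0FD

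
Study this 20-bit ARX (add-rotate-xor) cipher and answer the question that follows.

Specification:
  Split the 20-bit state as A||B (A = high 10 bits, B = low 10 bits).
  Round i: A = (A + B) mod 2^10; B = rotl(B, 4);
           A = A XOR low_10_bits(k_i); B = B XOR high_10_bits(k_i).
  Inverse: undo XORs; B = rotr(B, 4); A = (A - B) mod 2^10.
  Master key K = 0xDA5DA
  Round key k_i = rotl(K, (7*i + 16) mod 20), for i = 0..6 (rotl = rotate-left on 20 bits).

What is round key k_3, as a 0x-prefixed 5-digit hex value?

0x5B4BB

K = 0xDA5DA
k_0 = rotl(K, (7*0+16) mod 20) = rotl(K, 16) = 0xADA5D
k_1 = rotl(K, (7*1+16) mod 20) = rotl(K, 3) = 0xD2ED6
k_2 = rotl(K, (7*2+16) mod 20) = rotl(K, 10) = 0x76B69
k_3 = rotl(K, (7*3+16) mod 20) = rotl(K, 17) = 0x5B4BB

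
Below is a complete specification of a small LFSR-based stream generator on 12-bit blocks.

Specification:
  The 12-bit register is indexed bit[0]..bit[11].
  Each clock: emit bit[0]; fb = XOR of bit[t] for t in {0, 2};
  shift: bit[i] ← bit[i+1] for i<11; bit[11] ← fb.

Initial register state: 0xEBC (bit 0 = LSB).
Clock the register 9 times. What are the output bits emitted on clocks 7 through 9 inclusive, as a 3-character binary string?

010

reg_0 = 0xEBC
clock 1: out=0, reg = 0xF5E
clock 2: out=0, reg = 0xFAF
clock 3: out=1, reg = 0x7D7
clock 4: out=1, reg = 0x3EB
clock 5: out=1, reg = 0x9F5
clock 6: out=1, reg = 0x4FA
clock 7: out=0, reg = 0x27D
clock 8: out=1, reg = 0x13E
clock 9: out=0, reg = 0x89F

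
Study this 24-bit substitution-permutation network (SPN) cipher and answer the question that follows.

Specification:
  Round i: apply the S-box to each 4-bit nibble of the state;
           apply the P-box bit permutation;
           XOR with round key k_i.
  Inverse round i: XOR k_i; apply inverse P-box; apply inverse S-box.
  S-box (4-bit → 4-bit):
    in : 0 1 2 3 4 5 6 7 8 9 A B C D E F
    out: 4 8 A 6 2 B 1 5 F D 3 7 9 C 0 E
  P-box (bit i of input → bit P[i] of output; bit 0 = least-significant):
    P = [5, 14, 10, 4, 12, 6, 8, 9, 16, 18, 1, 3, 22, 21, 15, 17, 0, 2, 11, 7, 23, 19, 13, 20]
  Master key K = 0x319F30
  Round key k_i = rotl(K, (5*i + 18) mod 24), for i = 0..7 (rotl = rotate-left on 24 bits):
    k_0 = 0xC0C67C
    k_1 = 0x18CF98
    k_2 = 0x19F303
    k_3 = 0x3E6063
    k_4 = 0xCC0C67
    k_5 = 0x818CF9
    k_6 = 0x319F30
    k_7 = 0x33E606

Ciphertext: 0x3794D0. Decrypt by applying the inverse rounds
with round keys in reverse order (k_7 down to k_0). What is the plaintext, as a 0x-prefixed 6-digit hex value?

s_0 = ciphertext = 0x3794D0
s_1 = InvRound(s_0, k_7) = 0x02E352
s_2 = InvRound(s_1, k_6) = 0xD027AB
s_3 = InvRound(s_2, k_5) = 0xD077F1
s_4 = InvRound(s_3, k_4) = 0xFFE392
s_5 = InvRound(s_4, k_3) = 0x6C76FC
s_6 = InvRound(s_5, k_2) = 0x15B839
s_7 = InvRound(s_6, k_1) = 0x3CEA9B
s_8 = InvRound(s_7, k_0) = 0x88A347

0x88A347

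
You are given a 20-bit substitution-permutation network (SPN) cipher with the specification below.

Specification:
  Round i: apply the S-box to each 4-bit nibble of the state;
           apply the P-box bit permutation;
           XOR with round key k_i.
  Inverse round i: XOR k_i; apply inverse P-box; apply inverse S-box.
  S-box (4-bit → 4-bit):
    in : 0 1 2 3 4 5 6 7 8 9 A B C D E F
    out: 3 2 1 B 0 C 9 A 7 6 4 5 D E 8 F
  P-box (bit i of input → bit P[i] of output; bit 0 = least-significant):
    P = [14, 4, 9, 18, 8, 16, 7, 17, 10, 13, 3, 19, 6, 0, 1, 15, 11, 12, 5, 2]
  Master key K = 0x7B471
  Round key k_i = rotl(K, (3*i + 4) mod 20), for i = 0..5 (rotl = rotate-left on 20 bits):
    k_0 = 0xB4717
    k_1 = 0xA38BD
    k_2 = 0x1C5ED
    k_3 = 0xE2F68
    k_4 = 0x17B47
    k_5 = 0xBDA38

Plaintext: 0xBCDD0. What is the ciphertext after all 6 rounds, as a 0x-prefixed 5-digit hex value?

s_0 = plaintext = 0xBCDD0
s_1 = Round(s_0, k_0) = 0x0AFED
s_2 = Round(s_1, k_1) = 0x406A7
s_3 = Round(s_2, k_2) = 0xDC13C
s_4 = Round(s_3, k_3) = 0x9DC0E
s_5 = Round(s_4, k_4) = 0xCEE6C
s_6 = Round(s_5, k_5) = 0x5111C

0x5111C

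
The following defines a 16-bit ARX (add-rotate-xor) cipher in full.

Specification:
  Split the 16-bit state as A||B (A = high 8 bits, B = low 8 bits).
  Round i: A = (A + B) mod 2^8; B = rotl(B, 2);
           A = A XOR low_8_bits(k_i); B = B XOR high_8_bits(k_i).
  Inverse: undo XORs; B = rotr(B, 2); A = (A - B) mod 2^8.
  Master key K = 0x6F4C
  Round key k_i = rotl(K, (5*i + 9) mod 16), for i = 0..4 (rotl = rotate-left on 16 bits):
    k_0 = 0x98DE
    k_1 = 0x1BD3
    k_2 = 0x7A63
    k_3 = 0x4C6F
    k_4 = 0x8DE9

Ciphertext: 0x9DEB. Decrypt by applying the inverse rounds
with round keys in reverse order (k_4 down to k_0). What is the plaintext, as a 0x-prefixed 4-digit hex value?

0x1FAB

s_0 = ciphertext = 0x9DEB
s_1 = InvRound(s_0, k_4) = 0xDB99
s_2 = InvRound(s_1, k_3) = 0x3F75
s_3 = InvRound(s_2, k_2) = 0x99C3
s_4 = InvRound(s_3, k_1) = 0x1436
s_5 = InvRound(s_4, k_0) = 0x1FAB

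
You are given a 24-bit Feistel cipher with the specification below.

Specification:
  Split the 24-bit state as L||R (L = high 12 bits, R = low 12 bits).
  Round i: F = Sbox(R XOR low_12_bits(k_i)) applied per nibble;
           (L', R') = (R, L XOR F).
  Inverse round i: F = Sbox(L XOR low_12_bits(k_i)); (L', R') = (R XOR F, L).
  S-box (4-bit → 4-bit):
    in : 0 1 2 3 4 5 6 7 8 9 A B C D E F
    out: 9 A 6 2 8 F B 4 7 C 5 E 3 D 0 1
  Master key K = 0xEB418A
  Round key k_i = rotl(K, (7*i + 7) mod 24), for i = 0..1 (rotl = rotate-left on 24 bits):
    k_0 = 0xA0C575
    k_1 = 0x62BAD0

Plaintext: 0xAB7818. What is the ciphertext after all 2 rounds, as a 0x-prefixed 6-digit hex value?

0x70A5CD

s_0 = plaintext = 0xAB7818
s_1 = Round(s_0, k_0) = 0x81870A
s_2 = Round(s_1, k_1) = 0x70A5CD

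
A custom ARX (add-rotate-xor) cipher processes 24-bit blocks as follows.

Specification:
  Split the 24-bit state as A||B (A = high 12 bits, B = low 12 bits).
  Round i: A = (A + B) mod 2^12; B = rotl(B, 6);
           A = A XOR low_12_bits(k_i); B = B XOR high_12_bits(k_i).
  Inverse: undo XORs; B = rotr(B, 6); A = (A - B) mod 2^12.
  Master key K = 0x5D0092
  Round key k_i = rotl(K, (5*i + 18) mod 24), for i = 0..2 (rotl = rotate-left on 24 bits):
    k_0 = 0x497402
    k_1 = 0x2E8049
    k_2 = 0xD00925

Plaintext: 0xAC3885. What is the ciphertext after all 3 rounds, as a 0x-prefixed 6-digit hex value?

s_0 = plaintext = 0xAC3885
s_1 = Round(s_0, k_0) = 0x74A5F5
s_2 = Round(s_1, k_1) = 0xD76FBF
s_3 = Round(s_2, k_2) = 0x4102FE

0x4102FE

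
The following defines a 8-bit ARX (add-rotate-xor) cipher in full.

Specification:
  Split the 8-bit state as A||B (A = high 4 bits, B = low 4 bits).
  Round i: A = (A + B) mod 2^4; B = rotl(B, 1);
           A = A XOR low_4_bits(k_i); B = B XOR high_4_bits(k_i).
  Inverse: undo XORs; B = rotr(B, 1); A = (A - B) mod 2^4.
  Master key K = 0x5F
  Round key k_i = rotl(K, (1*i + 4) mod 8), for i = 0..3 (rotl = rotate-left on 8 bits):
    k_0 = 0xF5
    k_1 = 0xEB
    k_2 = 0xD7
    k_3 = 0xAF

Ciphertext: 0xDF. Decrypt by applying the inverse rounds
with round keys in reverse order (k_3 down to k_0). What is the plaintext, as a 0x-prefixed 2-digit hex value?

s_0 = ciphertext = 0xDF
s_1 = InvRound(s_0, k_3) = 0x8A
s_2 = InvRound(s_1, k_2) = 0x4B
s_3 = InvRound(s_2, k_1) = 0x5A
s_4 = InvRound(s_3, k_0) = 0x6A

0x6A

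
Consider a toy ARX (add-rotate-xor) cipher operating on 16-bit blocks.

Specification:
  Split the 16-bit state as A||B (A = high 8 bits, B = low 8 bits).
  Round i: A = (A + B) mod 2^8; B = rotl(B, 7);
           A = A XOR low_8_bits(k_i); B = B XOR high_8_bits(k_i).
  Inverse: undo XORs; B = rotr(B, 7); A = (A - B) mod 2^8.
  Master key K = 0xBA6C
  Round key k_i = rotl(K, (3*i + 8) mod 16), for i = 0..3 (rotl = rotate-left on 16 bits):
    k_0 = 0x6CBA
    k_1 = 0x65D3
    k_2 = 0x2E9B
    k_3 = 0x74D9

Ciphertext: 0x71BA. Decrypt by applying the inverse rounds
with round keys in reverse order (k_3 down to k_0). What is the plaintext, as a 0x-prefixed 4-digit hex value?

s_0 = ciphertext = 0x71BA
s_1 = InvRound(s_0, k_3) = 0x0B9D
s_2 = InvRound(s_1, k_2) = 0x2967
s_3 = InvRound(s_2, k_1) = 0xF604
s_4 = InvRound(s_3, k_0) = 0x7CD0

0x7CD0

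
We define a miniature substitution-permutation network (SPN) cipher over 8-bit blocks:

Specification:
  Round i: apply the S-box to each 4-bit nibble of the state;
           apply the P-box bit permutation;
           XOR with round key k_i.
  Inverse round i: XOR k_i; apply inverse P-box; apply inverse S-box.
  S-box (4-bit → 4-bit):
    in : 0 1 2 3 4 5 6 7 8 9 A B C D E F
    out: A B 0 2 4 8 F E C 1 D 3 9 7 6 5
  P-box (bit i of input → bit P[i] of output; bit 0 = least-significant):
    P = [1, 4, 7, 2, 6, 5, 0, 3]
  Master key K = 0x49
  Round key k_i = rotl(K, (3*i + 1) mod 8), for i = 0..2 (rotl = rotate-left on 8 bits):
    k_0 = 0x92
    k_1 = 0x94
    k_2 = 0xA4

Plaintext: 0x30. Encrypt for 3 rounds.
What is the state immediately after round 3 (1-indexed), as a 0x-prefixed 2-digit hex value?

s_0 = plaintext = 0x30
s_1 = Round(s_0, k_0) = 0xA6
s_2 = Round(s_1, k_1) = 0x4B
s_3 = Round(s_2, k_2) = 0xB7

0xB7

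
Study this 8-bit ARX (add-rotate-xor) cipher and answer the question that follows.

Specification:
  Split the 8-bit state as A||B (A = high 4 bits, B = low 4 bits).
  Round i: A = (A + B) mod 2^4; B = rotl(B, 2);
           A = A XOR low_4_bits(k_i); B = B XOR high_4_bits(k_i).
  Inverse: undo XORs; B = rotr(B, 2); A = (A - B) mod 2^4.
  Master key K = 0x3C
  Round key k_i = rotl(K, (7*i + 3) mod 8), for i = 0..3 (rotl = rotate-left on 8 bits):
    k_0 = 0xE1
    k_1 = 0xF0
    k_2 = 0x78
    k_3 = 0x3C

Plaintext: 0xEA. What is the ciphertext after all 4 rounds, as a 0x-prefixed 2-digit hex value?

0x30

s_0 = plaintext = 0xEA
s_1 = Round(s_0, k_0) = 0x94
s_2 = Round(s_1, k_1) = 0xDE
s_3 = Round(s_2, k_2) = 0x3C
s_4 = Round(s_3, k_3) = 0x30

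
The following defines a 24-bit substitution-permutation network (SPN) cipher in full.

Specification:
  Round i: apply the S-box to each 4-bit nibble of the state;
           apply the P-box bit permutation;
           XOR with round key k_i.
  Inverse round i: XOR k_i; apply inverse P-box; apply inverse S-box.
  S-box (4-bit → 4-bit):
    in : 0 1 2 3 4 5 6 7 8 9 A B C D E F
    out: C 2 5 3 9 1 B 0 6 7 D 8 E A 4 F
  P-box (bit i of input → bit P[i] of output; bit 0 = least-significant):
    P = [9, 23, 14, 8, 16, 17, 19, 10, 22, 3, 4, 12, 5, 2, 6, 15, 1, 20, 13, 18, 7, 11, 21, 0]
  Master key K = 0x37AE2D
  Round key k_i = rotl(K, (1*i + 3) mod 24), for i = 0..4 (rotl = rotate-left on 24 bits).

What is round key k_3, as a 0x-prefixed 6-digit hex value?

0xEB8B4D

K = 0x37AE2D
k_0 = rotl(K, (1*0+3) mod 24) = rotl(K, 3) = 0xBD7169
k_1 = rotl(K, (1*1+3) mod 24) = rotl(K, 4) = 0x7AE2D3
k_2 = rotl(K, (1*2+3) mod 24) = rotl(K, 5) = 0xF5C5A6
k_3 = rotl(K, (1*3+3) mod 24) = rotl(K, 6) = 0xEB8B4D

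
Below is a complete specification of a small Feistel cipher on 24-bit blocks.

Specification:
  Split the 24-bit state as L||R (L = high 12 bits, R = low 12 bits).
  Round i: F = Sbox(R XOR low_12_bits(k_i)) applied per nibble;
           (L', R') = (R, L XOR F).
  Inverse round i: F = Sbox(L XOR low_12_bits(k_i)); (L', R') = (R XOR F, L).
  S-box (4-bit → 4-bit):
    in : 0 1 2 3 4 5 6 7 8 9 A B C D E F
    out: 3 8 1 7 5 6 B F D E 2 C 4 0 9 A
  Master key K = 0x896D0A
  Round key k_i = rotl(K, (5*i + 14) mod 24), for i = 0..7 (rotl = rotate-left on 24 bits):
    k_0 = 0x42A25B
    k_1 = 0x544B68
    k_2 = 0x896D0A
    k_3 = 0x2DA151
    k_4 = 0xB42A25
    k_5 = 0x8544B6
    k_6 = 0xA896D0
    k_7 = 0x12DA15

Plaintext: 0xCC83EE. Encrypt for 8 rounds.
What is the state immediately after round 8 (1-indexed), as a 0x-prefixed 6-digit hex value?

s_0 = plaintext = 0xCC83EE
s_1 = Round(s_0, k_0) = 0x3EE40E
s_2 = Round(s_1, k_1) = 0x40E955
s_3 = Round(s_2, k_2) = 0x955164
s_4 = Round(s_3, k_3) = 0x164A23
s_5 = Round(s_4, k_4) = 0xA2325F
s_6 = Round(s_5, k_5) = 0x25F1BD
s_7 = Round(s_6, k_6) = 0x1BDDEF
s_8 = Round(s_7, k_7) = 0xDEFE1F

0xDEFE1F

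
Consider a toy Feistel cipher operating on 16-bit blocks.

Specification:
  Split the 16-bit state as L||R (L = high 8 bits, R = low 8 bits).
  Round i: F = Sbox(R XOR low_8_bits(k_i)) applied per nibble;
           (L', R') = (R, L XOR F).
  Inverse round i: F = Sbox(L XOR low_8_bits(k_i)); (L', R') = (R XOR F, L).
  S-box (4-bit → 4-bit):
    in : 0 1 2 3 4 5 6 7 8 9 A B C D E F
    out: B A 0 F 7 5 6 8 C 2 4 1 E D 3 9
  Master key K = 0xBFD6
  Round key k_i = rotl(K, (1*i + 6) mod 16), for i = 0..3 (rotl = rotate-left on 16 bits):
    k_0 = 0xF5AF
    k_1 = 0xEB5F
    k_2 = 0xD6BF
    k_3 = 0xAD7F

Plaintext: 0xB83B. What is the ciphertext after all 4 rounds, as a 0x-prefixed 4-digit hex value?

0xF612

s_0 = plaintext = 0xB83B
s_1 = Round(s_0, k_0) = 0x3B9F
s_2 = Round(s_1, k_1) = 0x9FD0
s_3 = Round(s_2, k_2) = 0xD0F6
s_4 = Round(s_3, k_3) = 0xF612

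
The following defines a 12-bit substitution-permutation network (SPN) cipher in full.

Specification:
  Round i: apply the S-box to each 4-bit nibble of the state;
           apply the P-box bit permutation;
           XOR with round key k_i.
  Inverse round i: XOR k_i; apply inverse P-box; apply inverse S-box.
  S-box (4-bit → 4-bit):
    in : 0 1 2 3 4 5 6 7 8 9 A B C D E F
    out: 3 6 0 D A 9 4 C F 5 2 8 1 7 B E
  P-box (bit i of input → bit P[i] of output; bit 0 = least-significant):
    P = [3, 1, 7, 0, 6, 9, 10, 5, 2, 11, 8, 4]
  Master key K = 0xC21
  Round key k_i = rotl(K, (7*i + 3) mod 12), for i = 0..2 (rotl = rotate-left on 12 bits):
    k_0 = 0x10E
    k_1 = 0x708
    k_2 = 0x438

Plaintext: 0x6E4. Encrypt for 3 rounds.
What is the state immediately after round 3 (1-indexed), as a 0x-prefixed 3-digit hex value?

s_0 = plaintext = 0x6E4
s_1 = Round(s_0, k_0) = 0x26D
s_2 = Round(s_1, k_1) = 0x382
s_3 = Round(s_2, k_2) = 0x34C

0x34C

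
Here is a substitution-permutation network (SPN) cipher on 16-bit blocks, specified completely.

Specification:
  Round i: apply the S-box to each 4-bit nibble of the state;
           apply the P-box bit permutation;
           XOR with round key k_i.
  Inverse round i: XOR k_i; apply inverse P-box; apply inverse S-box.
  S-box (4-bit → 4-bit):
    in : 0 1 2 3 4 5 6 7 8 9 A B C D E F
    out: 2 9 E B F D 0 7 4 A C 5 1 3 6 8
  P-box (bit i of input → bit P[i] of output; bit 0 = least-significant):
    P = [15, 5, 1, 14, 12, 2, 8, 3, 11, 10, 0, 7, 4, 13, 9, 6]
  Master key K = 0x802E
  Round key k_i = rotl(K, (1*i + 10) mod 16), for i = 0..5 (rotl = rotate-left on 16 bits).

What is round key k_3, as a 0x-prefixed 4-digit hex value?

0xD005

K = 0x802E
k_0 = rotl(K, (1*0+10) mod 16) = rotl(K, 10) = 0xBA00
k_1 = rotl(K, (1*1+10) mod 16) = rotl(K, 11) = 0x7401
k_2 = rotl(K, (1*2+10) mod 16) = rotl(K, 12) = 0xE802
k_3 = rotl(K, (1*3+10) mod 16) = rotl(K, 13) = 0xD005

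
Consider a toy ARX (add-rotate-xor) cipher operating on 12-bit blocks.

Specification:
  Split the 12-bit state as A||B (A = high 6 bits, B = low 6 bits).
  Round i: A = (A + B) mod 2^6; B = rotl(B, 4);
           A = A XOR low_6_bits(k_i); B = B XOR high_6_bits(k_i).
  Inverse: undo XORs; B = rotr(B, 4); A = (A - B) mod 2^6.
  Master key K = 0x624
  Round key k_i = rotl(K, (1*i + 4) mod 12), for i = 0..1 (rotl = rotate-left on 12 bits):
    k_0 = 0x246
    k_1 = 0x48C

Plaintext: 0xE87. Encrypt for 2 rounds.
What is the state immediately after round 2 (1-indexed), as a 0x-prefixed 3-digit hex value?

s_0 = plaintext = 0xE87
s_1 = Round(s_0, k_0) = 0x1F8
s_2 = Round(s_1, k_1) = 0xCDC

0xCDC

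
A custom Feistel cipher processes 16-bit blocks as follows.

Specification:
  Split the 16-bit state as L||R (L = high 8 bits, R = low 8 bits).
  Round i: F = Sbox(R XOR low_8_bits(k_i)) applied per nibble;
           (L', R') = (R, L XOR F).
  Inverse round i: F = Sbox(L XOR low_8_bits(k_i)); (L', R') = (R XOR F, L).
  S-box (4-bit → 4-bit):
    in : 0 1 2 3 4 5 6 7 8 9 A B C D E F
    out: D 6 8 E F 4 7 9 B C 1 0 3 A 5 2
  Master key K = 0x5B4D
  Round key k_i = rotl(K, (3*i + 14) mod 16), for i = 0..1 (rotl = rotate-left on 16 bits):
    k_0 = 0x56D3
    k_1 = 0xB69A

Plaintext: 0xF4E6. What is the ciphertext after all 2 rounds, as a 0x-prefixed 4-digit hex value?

0x1057

s_0 = plaintext = 0xF4E6
s_1 = Round(s_0, k_0) = 0xE610
s_2 = Round(s_1, k_1) = 0x1057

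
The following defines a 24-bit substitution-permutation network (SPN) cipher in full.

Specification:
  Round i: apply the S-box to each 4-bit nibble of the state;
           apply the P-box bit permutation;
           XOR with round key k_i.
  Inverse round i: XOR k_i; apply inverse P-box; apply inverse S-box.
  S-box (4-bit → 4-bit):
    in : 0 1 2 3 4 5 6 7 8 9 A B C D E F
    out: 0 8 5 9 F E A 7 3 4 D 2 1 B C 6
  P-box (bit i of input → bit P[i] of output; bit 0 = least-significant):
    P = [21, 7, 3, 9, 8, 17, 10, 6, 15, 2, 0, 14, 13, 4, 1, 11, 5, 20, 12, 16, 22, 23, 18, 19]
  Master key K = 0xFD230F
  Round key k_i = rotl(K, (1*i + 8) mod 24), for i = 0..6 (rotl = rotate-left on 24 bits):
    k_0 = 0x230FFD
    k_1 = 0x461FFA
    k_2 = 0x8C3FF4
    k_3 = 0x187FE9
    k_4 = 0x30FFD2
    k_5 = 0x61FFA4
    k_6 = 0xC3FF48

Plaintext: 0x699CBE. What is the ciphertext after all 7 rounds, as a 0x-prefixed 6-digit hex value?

s_0 = plaintext = 0x699CBE
s_1 = Round(s_0, k_0) = 0xA99DF7
s_2 = Round(s_1, k_1) = 0x28CB74
s_3 = Round(s_2, k_2) = 0xFA1858
s_4 = Round(s_3, k_3) = 0xBFE30D
s_5 = Round(s_4, k_4) = 0x802550
s_6 = Round(s_5, k_5) = 0xA39BE3
s_7 = Round(s_6, k_6) = 0xAEF92E

0xAEF92E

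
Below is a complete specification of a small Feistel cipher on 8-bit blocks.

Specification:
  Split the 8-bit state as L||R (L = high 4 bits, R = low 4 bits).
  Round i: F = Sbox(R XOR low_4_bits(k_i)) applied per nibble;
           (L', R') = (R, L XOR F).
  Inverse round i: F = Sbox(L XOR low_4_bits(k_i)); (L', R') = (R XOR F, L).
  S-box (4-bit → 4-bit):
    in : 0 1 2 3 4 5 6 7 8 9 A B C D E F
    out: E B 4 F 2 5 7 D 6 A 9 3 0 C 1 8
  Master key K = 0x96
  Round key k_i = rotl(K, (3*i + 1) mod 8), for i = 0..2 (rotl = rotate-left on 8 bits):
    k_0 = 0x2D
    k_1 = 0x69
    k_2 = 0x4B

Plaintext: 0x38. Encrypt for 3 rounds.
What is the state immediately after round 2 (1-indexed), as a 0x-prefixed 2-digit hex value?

s_0 = plaintext = 0x38
s_1 = Round(s_0, k_0) = 0x86
s_2 = Round(s_1, k_1) = 0x60
s_3 = Round(s_2, k_2) = 0x05

0x60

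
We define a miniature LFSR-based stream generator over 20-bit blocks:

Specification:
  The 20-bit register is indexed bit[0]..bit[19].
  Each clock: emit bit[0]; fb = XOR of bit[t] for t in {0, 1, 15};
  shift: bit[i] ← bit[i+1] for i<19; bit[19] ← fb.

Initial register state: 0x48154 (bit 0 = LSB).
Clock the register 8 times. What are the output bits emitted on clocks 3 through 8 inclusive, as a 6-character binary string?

101010

reg_0 = 0x48154
clock 1: out=0, reg = 0xA40AA
clock 2: out=0, reg = 0xD2055
clock 3: out=1, reg = 0xE902A
clock 4: out=0, reg = 0x74815
clock 5: out=1, reg = 0xBA40A
clock 6: out=0, reg = 0x5D205
clock 7: out=1, reg = 0x2E902
clock 8: out=0, reg = 0x17481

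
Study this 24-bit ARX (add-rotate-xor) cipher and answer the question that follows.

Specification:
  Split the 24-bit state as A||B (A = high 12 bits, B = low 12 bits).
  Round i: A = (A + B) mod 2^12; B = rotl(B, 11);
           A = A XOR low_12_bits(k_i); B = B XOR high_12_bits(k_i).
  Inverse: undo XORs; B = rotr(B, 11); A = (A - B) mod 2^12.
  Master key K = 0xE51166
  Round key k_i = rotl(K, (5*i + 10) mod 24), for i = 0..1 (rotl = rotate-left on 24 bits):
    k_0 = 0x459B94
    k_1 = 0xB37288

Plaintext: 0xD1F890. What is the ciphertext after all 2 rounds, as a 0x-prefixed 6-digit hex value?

0xCC433F

s_0 = plaintext = 0xD1F890
s_1 = Round(s_0, k_0) = 0xE3B011
s_2 = Round(s_1, k_1) = 0xCC433F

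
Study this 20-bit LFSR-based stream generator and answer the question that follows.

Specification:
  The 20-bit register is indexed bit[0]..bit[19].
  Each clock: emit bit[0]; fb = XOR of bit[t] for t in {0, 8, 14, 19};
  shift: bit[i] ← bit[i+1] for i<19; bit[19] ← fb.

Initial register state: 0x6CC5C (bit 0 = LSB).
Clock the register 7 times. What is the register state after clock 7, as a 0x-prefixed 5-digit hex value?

reg_0 = 0x6CC5C
clock 1: out=0, reg = 0xB662E
clock 2: out=0, reg = 0x5B317
clock 3: out=1, reg = 0x2D98B
clock 4: out=1, reg = 0x96CC5
clock 5: out=1, reg = 0xCB662
clock 6: out=0, reg = 0xE5B31
clock 7: out=1, reg = 0x72D98

0x72D98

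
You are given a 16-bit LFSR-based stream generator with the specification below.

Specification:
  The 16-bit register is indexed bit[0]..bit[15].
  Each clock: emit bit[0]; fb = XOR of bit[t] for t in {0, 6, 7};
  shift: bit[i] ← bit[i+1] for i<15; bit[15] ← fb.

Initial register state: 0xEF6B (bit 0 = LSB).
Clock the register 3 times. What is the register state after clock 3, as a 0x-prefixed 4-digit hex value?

0x1DED

reg_0 = 0xEF6B
clock 1: out=1, reg = 0x77B5
clock 2: out=1, reg = 0x3BDA
clock 3: out=0, reg = 0x1DED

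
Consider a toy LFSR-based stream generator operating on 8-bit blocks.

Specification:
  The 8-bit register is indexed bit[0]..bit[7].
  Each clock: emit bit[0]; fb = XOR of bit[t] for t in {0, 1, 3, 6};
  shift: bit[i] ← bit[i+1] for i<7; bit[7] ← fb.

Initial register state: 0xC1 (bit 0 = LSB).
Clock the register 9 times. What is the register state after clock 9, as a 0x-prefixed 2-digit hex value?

reg_0 = 0xC1
clock 1: out=1, reg = 0x60
clock 2: out=0, reg = 0xB0
clock 3: out=0, reg = 0x58
clock 4: out=0, reg = 0x2C
clock 5: out=0, reg = 0x96
clock 6: out=0, reg = 0xCB
clock 7: out=1, reg = 0x65
clock 8: out=1, reg = 0x32
clock 9: out=0, reg = 0x99

0x99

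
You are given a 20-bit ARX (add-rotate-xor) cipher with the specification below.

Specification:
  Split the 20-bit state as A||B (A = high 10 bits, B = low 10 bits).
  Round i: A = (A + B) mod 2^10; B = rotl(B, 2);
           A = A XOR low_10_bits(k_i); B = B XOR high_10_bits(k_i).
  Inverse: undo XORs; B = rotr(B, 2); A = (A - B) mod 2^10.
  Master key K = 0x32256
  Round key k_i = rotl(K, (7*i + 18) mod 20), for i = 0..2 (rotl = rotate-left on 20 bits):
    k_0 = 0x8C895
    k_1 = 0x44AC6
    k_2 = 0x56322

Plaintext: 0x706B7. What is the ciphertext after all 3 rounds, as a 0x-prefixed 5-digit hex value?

s_0 = plaintext = 0x706B7
s_1 = Round(s_0, k_0) = 0x3B4EC
s_2 = Round(s_1, k_1) = 0xC7EA2
s_3 = Round(s_2, k_2) = 0xB8FD2

0xB8FD2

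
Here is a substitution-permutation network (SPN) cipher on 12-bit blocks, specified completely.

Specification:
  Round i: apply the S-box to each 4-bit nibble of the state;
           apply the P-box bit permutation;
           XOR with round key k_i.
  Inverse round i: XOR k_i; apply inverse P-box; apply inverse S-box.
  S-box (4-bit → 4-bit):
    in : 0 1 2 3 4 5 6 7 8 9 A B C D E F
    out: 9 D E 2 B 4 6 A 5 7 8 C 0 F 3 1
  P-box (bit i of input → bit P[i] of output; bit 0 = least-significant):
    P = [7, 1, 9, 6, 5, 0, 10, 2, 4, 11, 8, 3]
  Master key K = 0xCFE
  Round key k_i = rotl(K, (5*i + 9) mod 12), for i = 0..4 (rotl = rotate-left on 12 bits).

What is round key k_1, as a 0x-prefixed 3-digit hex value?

K = 0xCFE
k_0 = rotl(K, (5*0+9) mod 12) = rotl(K, 9) = 0xD9F
k_1 = rotl(K, (5*1+9) mod 12) = rotl(K, 2) = 0x3FB

0x3FB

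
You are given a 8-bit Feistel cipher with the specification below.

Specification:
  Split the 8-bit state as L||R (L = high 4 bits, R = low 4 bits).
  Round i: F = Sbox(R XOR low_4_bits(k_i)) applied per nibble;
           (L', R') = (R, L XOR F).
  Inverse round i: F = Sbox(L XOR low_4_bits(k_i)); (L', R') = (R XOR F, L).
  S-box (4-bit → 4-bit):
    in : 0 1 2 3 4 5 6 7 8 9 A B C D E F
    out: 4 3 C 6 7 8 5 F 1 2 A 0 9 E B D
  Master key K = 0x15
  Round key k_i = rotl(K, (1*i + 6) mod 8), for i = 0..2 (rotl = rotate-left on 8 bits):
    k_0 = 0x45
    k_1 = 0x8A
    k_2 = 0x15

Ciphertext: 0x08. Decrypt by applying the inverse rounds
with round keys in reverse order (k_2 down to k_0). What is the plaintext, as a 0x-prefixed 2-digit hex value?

0xDA

s_0 = ciphertext = 0x08
s_1 = InvRound(s_0, k_2) = 0x00
s_2 = InvRound(s_1, k_1) = 0xA0
s_3 = InvRound(s_2, k_0) = 0xDA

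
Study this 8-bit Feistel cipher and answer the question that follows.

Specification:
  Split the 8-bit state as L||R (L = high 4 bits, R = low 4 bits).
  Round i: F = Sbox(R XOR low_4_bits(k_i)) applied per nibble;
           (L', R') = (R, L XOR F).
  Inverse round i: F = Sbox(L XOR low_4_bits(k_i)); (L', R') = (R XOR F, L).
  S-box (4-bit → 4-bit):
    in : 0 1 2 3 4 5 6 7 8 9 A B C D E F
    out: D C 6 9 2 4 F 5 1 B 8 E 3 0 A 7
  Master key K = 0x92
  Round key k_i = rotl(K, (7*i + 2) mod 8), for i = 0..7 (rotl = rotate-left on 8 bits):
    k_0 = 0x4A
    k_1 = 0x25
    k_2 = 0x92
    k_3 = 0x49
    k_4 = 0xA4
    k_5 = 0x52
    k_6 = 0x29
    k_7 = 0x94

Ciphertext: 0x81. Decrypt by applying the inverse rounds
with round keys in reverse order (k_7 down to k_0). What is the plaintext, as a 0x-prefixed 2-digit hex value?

s_0 = ciphertext = 0x81
s_1 = InvRound(s_0, k_7) = 0x28
s_2 = InvRound(s_1, k_6) = 0x62
s_3 = InvRound(s_2, k_5) = 0x06
s_4 = InvRound(s_3, k_4) = 0x40
s_5 = InvRound(s_4, k_3) = 0x04
s_6 = InvRound(s_5, k_2) = 0x20
s_7 = InvRound(s_6, k_1) = 0x52
s_8 = InvRound(s_7, k_0) = 0x55

0x55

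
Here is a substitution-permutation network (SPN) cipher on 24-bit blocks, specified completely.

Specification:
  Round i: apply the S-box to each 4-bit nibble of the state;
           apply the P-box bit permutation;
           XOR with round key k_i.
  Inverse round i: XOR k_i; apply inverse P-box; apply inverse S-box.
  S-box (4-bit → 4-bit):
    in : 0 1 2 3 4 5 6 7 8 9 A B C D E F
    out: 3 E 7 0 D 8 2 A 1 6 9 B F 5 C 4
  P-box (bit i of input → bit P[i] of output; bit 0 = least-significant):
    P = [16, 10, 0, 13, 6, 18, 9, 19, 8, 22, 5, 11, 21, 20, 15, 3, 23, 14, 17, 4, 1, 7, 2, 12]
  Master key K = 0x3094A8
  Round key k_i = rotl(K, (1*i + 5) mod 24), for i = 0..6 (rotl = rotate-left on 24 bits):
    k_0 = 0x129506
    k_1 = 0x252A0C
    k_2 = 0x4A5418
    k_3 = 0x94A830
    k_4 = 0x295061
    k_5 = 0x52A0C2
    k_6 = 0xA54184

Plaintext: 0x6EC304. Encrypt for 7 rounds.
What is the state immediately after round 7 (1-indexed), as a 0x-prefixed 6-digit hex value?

0xDF0F83

s_0 = plaintext = 0x6EC304
s_1 = Round(s_0, k_0) = 0x2535DF
s_2 = Round(s_1, k_1) = 0x2520DB
s_3 = Round(s_2, k_2) = 0x3BF3CE
s_4 = Round(s_3, k_3) = 0x184A61
s_5 = Round(s_4, k_4) = 0x8DEDEC
s_6 = Round(s_5, k_5) = 0xD907E9
s_7 = Round(s_6, k_6) = 0xDF0F83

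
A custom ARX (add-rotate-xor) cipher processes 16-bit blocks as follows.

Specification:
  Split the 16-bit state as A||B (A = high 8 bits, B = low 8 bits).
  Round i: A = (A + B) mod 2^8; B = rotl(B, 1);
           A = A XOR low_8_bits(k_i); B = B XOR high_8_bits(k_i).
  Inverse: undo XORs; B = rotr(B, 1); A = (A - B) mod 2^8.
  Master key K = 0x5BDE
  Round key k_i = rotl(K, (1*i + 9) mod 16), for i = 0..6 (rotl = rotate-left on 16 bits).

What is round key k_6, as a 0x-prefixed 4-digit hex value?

0x2DEF

K = 0x5BDE
k_0 = rotl(K, (1*0+9) mod 16) = rotl(K, 9) = 0xBCB7
k_1 = rotl(K, (1*1+9) mod 16) = rotl(K, 10) = 0x796F
k_2 = rotl(K, (1*2+9) mod 16) = rotl(K, 11) = 0xF2DE
k_3 = rotl(K, (1*3+9) mod 16) = rotl(K, 12) = 0xE5BD
k_4 = rotl(K, (1*4+9) mod 16) = rotl(K, 13) = 0xCB7B
k_5 = rotl(K, (1*5+9) mod 16) = rotl(K, 14) = 0x96F7
k_6 = rotl(K, (1*6+9) mod 16) = rotl(K, 15) = 0x2DEF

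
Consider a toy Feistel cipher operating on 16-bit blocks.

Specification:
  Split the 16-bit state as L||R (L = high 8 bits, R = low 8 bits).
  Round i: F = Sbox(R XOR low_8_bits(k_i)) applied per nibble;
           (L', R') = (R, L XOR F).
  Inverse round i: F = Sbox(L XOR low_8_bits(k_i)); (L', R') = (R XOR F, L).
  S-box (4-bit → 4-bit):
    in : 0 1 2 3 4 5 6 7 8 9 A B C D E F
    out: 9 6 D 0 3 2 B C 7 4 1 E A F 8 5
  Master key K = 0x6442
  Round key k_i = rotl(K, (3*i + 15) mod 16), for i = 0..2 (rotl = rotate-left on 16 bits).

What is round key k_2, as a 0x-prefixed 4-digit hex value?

0x884C

K = 0x6442
k_0 = rotl(K, (3*0+15) mod 16) = rotl(K, 15) = 0x3221
k_1 = rotl(K, (3*1+15) mod 16) = rotl(K, 2) = 0x9109
k_2 = rotl(K, (3*2+15) mod 16) = rotl(K, 5) = 0x884C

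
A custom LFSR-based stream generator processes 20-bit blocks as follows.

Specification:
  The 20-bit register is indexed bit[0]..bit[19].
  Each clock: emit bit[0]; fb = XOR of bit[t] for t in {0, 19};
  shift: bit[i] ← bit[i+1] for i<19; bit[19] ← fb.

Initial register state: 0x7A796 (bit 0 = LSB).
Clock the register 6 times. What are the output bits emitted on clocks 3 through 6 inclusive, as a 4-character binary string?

reg_0 = 0x7A796
clock 1: out=0, reg = 0x3D3CB
clock 2: out=1, reg = 0x9E9E5
clock 3: out=1, reg = 0x4F4F2
clock 4: out=0, reg = 0x27A79
clock 5: out=1, reg = 0x93D3C
clock 6: out=0, reg = 0xC9E9E

1010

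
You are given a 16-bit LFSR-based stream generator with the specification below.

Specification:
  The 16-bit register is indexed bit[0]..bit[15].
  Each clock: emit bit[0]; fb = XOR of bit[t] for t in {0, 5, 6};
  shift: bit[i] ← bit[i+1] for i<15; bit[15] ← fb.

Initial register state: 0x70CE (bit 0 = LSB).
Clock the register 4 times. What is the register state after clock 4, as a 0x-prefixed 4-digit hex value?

reg_0 = 0x70CE
clock 1: out=0, reg = 0xB867
clock 2: out=1, reg = 0xDC33
clock 3: out=1, reg = 0x6E19
clock 4: out=1, reg = 0xB70C

0xB70C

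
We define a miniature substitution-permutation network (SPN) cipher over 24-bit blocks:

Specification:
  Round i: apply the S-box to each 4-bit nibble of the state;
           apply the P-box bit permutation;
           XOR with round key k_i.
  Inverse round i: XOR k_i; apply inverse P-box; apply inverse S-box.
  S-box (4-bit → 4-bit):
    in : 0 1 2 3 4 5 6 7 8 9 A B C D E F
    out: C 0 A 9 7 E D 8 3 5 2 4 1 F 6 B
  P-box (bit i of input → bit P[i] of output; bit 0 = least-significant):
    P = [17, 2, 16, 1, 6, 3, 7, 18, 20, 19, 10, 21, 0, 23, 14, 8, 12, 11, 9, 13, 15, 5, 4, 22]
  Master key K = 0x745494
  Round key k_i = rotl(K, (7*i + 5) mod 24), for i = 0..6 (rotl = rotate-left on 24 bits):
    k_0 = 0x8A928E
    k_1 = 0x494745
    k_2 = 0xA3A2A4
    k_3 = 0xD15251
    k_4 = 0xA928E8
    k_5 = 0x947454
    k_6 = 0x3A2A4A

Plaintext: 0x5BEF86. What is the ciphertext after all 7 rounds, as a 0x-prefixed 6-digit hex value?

s_0 = plaintext = 0x5BEF86
s_1 = Round(s_0, k_0) = 0x71D0F4
s_2 = Round(s_1, k_1) = 0xAE0208
s_3 = Round(s_2, k_2) = 0x8DE900
s_4 = Round(s_3, k_3) = 0x44ACF3
s_5 = Round(s_4, k_4) = 0x3FB292
s_6 = Round(s_5, k_5) = 0xFC8C92
s_7 = Round(s_6, k_6) = 0xEABAAD

0xEABAAD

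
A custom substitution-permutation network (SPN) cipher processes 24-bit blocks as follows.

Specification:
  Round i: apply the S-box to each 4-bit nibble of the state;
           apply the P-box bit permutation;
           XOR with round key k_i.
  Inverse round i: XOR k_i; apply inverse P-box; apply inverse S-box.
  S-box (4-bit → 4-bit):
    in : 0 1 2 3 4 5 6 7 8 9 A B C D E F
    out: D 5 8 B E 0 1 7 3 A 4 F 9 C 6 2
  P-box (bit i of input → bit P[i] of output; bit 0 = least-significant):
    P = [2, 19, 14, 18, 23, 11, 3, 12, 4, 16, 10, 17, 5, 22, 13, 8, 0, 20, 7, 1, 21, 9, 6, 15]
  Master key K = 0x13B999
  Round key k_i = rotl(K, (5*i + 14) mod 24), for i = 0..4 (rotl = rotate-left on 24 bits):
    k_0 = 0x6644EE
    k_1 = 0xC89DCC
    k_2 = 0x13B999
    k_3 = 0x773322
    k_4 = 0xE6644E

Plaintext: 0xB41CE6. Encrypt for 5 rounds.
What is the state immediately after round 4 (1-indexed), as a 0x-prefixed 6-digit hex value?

s_0 = plaintext = 0xB41CE6
s_1 = Round(s_0, k_0) = 0x54EE10
s_2 = Round(s_1, k_1) = 0x1DF942
s_3 = Round(s_2, k_2) = 0x74A153
s_4 = Round(s_3, k_3) = 0x4B15F4
s_5 = Round(s_4, k_4) = 0xFA8EAD

0x4B15F4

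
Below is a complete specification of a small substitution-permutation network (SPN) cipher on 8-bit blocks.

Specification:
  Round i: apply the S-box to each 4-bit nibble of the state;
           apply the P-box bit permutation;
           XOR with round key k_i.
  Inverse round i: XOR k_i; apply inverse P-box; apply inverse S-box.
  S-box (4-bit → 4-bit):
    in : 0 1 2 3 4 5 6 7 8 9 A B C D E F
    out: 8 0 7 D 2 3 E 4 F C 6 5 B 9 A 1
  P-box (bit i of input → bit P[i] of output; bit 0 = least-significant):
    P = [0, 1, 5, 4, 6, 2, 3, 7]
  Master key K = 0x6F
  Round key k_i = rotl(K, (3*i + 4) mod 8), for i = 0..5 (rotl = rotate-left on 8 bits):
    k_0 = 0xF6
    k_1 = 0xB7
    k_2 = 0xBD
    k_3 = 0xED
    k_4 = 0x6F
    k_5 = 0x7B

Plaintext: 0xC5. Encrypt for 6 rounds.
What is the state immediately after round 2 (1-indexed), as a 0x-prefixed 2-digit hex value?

s_0 = plaintext = 0xC5
s_1 = Round(s_0, k_0) = 0x31
s_2 = Round(s_1, k_1) = 0x7F
s_3 = Round(s_2, k_2) = 0xB4
s_4 = Round(s_3, k_3) = 0xA7
s_5 = Round(s_4, k_4) = 0x43
s_6 = Round(s_5, k_5) = 0x4E

0x7F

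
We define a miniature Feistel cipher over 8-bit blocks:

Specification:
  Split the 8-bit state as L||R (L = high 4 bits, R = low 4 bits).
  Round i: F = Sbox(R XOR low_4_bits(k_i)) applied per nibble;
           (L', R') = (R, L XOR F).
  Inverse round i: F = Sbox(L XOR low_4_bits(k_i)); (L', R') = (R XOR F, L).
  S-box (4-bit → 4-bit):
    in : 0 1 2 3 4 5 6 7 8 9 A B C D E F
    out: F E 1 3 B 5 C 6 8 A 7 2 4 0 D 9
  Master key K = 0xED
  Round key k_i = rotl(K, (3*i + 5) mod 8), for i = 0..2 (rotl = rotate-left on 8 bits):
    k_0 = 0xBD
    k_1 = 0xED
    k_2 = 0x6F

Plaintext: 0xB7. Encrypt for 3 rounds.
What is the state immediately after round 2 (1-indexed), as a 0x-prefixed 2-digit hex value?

s_0 = plaintext = 0xB7
s_1 = Round(s_0, k_0) = 0x7C
s_2 = Round(s_1, k_1) = 0xC9
s_3 = Round(s_2, k_2) = 0x90

0xC9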